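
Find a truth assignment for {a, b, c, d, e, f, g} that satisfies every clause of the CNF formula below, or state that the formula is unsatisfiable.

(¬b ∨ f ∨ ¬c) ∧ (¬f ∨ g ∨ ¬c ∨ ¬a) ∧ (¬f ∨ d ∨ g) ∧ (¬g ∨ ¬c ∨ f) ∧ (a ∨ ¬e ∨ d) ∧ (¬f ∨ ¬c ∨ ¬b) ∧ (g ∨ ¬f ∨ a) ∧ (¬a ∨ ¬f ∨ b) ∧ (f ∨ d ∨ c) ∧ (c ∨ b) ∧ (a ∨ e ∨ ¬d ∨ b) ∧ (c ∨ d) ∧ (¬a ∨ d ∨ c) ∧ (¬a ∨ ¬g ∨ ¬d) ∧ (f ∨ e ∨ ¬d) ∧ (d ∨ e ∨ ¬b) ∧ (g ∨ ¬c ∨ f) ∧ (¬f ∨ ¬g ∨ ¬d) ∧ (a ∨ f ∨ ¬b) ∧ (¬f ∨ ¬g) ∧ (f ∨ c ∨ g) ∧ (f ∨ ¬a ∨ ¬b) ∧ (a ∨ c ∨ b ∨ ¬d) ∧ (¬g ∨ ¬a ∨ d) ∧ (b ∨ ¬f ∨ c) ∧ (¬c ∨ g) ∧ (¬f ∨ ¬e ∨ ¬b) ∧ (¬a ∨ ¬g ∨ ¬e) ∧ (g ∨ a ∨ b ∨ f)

a: True,  b: True,  c: False,  d: True,  e: False,  f: True,  g: False

Case c = False:
(b) alone gives b = True.
(d) alone gives d = True.
Case a = True:
(¬g) alone gives g = False.
(f) alone gives f = True.
(¬e) alone gives e = False.
Every clause now holds.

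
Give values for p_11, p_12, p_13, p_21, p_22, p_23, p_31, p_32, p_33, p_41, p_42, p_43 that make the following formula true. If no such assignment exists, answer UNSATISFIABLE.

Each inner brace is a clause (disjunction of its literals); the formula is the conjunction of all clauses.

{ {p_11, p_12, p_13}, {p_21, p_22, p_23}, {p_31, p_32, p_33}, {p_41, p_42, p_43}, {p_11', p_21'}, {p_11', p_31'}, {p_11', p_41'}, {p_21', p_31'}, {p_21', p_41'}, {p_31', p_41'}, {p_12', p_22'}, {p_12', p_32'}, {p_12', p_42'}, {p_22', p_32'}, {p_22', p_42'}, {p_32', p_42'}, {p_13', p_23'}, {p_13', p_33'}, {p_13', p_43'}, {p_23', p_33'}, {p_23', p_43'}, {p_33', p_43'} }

UNSATISFIABLE

Try p_11 = 0.
Try p_12 = 1.
The clause (p_22') is unit, so p_22 = 0.
The clause (p_32') is unit, so p_32 = 0.
The clause (p_42') is unit, so p_42 = 0.
Try p_21 = 1.
The clause (p_31') is unit, so p_31 = 0.
The clause (p_33) is unit, so p_33 = 1.
The clause (p_41') is unit, so p_41 = 0.
The clause (p_43) is unit, so p_43 = 1.
That conflicts with the unit clause (p_43').
Backtrack on p_21: now try p_21 = 0.
The clause (p_23) is unit, so p_23 = 1.
The clause (p_13') is unit, so p_13 = 0.
The clause (p_33') is unit, so p_33 = 0.
The clause (p_31) is unit, so p_31 = 1.
The clause (p_41') is unit, so p_41 = 0.
The clause (p_43) is unit, so p_43 = 1.
That conflicts with the unit clause (p_43').
Either choice for p_21 ends in contradiction.
Backtrack on p_12: now try p_12 = 0.
The clause (p_13) is unit, so p_13 = 1.
The clause (p_23') is unit, so p_23 = 0.
The clause (p_33') is unit, so p_33 = 0.
The clause (p_43') is unit, so p_43 = 0.
Try p_21 = 1.
The clause (p_31') is unit, so p_31 = 0.
The clause (p_32) is unit, so p_32 = 1.
The clause (p_41') is unit, so p_41 = 0.
The clause (p_42) is unit, so p_42 = 1.
That conflicts with the unit clause (p_42').
Backtrack on p_21: now try p_21 = 0.
The clause (p_22) is unit, so p_22 = 1.
The clause (p_32') is unit, so p_32 = 0.
The clause (p_31) is unit, so p_31 = 1.
The clause (p_41') is unit, so p_41 = 0.
The clause (p_42) is unit, so p_42 = 1.
That conflicts with the unit clause (p_42').
Either choice for p_21 ends in contradiction.
Either choice for p_12 ends in contradiction.
Backtrack on p_11: now try p_11 = 1.
The clause (p_21') is unit, so p_21 = 0.
The clause (p_31') is unit, so p_31 = 0.
The clause (p_41') is unit, so p_41 = 0.
Try p_22 = 1.
The clause (p_12') is unit, so p_12 = 0.
The clause (p_32') is unit, so p_32 = 0.
The clause (p_33) is unit, so p_33 = 1.
The clause (p_42') is unit, so p_42 = 0.
The clause (p_43) is unit, so p_43 = 1.
That conflicts with the unit clause (p_43').
Backtrack on p_22: now try p_22 = 0.
The clause (p_23) is unit, so p_23 = 1.
The clause (p_13') is unit, so p_13 = 0.
The clause (p_33') is unit, so p_33 = 0.
The clause (p_32) is unit, so p_32 = 1.
The clause (p_12') is unit, so p_12 = 0.
The clause (p_42') is unit, so p_42 = 0.
The clause (p_43) is unit, so p_43 = 1.
That conflicts with the unit clause (p_43').
Either choice for p_22 ends in contradiction.
Either choice for p_11 ends in contradiction.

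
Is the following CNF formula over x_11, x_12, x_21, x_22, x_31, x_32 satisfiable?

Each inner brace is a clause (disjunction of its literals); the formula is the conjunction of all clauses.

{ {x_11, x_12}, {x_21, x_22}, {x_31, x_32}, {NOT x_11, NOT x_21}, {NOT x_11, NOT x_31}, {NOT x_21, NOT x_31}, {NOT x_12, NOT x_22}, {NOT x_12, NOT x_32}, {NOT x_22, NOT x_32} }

Branch on x_11: set x_11 = true.
The clause (NOT x_21) is unit, so x_21 = false.
The clause (x_22) is unit, so x_22 = true.
The clause (NOT x_31) is unit, so x_31 = false.
The clause (x_32) is unit, so x_32 = true.
That conflicts with the unit clause (NOT x_32).
Backtrack on x_11: now try x_11 = false.
The clause (x_12) is unit, so x_12 = true.
The clause (NOT x_22) is unit, so x_22 = false.
The clause (x_21) is unit, so x_21 = true.
The clause (NOT x_31) is unit, so x_31 = false.
The clause (x_32) is unit, so x_32 = true.
That conflicts with the unit clause (NOT x_32).
Either choice for x_11 ends in contradiction.
No assignment satisfies every clause.

Unsatisfiable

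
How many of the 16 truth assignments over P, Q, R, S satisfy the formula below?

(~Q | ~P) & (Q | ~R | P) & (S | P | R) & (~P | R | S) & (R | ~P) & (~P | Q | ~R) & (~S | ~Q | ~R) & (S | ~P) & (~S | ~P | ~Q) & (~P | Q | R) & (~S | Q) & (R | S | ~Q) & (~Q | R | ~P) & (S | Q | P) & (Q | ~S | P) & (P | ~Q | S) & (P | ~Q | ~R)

1

There are 2^4 = 16 truth assignments over (P, Q, R, S).
Split on S. With S = 1, the clauses containing S are satisfied and ~S drops from the rest; 1 of the 2^3 = 8 assignments to the other variables satisfy what remains.
With S = 0, by the same count on the reduced clause set, 0 assignments work.
(One model: P=F, Q=T, R=F, S=T.)
Total: 1 + 0 = 1.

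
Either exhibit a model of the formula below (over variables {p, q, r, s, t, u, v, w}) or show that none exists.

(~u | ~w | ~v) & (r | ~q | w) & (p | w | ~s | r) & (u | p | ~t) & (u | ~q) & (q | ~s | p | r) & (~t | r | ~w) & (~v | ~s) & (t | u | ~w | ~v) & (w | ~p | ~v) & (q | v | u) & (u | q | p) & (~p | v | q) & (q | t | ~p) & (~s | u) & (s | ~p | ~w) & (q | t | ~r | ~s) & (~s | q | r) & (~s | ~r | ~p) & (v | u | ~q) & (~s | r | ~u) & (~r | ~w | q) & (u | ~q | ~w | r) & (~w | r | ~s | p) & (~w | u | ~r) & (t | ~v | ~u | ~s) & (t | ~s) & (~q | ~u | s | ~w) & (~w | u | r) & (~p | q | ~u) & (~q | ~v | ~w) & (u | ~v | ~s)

Case u = 1:
Case w = 0:
Case r = 1:
Case v = 0:
Case p = 0:
Case t = 1:
Every clause is now satisfied; q, s are unconstrained.

p ↦ 0, q ↦ 1, r ↦ 1, s ↦ 0, t ↦ 1, u ↦ 1, v ↦ 0, w ↦ 0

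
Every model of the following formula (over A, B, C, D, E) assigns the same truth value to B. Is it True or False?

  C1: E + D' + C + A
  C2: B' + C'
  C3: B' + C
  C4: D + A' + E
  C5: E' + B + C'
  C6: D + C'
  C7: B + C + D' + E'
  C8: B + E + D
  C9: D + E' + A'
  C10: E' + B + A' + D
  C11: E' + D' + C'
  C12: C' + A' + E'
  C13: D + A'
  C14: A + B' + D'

False

Suppose B = 1.
(C') alone gives C = 0.
But (C) is also a unit clause — contradiction.
So every satisfying assignment has B = False.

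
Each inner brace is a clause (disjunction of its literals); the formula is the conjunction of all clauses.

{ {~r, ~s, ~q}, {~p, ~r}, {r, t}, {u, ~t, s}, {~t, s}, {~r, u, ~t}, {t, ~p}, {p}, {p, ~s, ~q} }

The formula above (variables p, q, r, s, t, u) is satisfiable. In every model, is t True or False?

Suppose t = 0.
(r) alone gives r = 1.
(~p) alone gives p = 0.
Now (p) is unsatisfied and unit — conflict.
So every satisfying assignment has t = True.

True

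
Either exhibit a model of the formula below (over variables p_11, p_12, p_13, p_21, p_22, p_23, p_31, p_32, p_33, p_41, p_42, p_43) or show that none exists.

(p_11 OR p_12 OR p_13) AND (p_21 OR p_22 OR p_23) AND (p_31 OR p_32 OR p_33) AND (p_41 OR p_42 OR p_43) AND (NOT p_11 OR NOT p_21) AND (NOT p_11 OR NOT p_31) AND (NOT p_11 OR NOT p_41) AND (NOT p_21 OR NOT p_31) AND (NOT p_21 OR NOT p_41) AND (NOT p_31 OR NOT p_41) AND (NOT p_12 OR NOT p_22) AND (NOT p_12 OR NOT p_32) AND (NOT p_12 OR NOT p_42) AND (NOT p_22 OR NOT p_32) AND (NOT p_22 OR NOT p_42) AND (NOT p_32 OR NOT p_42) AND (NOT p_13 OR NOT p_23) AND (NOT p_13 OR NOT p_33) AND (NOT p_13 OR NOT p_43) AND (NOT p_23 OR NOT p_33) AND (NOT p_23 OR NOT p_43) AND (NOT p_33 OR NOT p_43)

UNSATISFIABLE

Case p_11 = false:
Case p_12 = true:
(NOT p_22) alone gives p_22 = false.
(NOT p_32) alone gives p_32 = false.
(NOT p_42) alone gives p_42 = false.
Case p_21 = true:
(NOT p_31) alone gives p_31 = false.
(p_33) alone gives p_33 = true.
(NOT p_41) alone gives p_41 = false.
(p_43) alone gives p_43 = true.
Now (NOT p_43) is unsatisfied and unit — conflict.
Undo p_21 and try p_21 = false.
(p_23) alone gives p_23 = true.
(NOT p_13) alone gives p_13 = false.
(NOT p_33) alone gives p_33 = false.
(p_31) alone gives p_31 = true.
(NOT p_41) alone gives p_41 = false.
(p_43) alone gives p_43 = true.
Now (NOT p_43) is unsatisfied and unit — conflict.
Either choice for p_21 ends in contradiction.
Undo p_12 and try p_12 = false.
(p_13) alone gives p_13 = true.
(NOT p_23) alone gives p_23 = false.
(NOT p_33) alone gives p_33 = false.
(NOT p_43) alone gives p_43 = false.
Case p_21 = true:
(NOT p_31) alone gives p_31 = false.
(p_32) alone gives p_32 = true.
(NOT p_41) alone gives p_41 = false.
(p_42) alone gives p_42 = true.
Now (NOT p_42) is unsatisfied and unit — conflict.
Undo p_21 and try p_21 = false.
(p_22) alone gives p_22 = true.
(NOT p_32) alone gives p_32 = false.
(p_31) alone gives p_31 = true.
(NOT p_41) alone gives p_41 = false.
(p_42) alone gives p_42 = true.
Now (NOT p_42) is unsatisfied and unit — conflict.
Either choice for p_21 ends in contradiction.
Either choice for p_12 ends in contradiction.
Undo p_11 and try p_11 = true.
(NOT p_21) alone gives p_21 = false.
(NOT p_31) alone gives p_31 = false.
(NOT p_41) alone gives p_41 = false.
Case p_22 = true:
(NOT p_12) alone gives p_12 = false.
(NOT p_32) alone gives p_32 = false.
(p_33) alone gives p_33 = true.
(NOT p_42) alone gives p_42 = false.
(p_43) alone gives p_43 = true.
Now (NOT p_43) is unsatisfied and unit — conflict.
Undo p_22 and try p_22 = false.
(p_23) alone gives p_23 = true.
(NOT p_13) alone gives p_13 = false.
(NOT p_33) alone gives p_33 = false.
(p_32) alone gives p_32 = true.
(NOT p_12) alone gives p_12 = false.
(NOT p_42) alone gives p_42 = false.
(p_43) alone gives p_43 = true.
Now (NOT p_43) is unsatisfied and unit — conflict.
Either choice for p_22 ends in contradiction.
Either choice for p_11 ends in contradiction.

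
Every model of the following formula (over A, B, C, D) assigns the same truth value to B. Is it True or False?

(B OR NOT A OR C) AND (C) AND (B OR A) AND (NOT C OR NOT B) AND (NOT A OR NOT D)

Suppose B = true.
The clause (C) is unit, so C = true.
Now (NOT C) is unsatisfied and unit — conflict.
So every satisfying assignment has B = False.

False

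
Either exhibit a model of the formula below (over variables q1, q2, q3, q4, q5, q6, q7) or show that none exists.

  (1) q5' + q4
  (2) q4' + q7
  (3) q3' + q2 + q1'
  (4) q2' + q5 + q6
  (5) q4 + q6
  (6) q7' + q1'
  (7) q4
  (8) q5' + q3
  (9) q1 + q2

Unit clause (q4) forces q4 = 1.
Unit clause (q7) forces q7 = 1.
Unit clause (q1') forces q1 = 0.
Unit clause (q2) forces q2 = 1.
Case q5 = 0:
Unit clause (q6) forces q6 = 1.
Every clause is now satisfied; q3 is unconstrained.

q1 ↦ 0, q2 ↦ 1, q3 ↦ 0, q4 ↦ 1, q5 ↦ 0, q6 ↦ 1, q7 ↦ 1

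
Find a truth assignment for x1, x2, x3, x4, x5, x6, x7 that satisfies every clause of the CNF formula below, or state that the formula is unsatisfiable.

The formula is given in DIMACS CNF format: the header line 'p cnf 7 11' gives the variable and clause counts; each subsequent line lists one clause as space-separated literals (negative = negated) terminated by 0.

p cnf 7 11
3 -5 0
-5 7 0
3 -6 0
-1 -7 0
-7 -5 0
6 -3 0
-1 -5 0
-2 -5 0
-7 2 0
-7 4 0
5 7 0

x1: False; x2: True; x3: False; x4: True; x5: False; x6: False; x7: True

Case x3 = False:
The clause (¬x5) is unit, so x5 = False.
The clause (¬x6) is unit, so x6 = False.
The clause (x7) is unit, so x7 = True.
The clause (¬x1) is unit, so x1 = False.
The clause (x2) is unit, so x2 = True.
The clause (x4) is unit, so x4 = True.
All clauses are satisfied.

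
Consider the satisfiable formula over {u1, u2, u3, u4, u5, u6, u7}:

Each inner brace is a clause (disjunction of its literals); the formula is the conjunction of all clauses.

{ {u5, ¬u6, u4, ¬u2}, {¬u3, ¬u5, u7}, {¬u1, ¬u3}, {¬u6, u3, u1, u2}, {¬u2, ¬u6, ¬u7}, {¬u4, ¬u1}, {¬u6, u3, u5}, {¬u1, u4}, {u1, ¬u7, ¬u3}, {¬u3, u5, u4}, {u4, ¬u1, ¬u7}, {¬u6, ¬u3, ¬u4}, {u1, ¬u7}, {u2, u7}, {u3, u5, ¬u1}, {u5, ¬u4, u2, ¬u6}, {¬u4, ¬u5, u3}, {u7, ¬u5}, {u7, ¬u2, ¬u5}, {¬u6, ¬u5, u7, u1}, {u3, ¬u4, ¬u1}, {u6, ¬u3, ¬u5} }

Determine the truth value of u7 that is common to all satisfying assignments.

Suppose u7 = True.
(u1) alone gives u1 = True.
(¬u3) alone gives u3 = False.
(¬u4) alone gives u4 = False.
Now (u4) is unsatisfied and unit — conflict.
So every satisfying assignment has u7 = False.

False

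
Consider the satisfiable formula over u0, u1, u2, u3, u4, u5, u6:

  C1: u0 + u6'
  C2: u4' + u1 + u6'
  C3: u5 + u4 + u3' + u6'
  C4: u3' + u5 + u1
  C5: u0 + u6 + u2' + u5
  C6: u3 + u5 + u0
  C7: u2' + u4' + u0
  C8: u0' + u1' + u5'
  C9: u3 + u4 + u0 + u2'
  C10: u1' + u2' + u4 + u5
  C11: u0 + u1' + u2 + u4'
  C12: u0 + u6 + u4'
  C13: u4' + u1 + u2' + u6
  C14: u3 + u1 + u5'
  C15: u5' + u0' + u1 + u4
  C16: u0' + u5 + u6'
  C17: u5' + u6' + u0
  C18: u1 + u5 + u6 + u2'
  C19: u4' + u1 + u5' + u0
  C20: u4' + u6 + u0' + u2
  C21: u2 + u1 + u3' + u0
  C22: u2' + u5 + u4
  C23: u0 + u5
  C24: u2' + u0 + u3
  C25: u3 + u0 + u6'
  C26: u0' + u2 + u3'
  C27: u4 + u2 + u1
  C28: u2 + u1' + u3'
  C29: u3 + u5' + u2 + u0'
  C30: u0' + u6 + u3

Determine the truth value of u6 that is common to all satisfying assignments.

Suppose u6 = 1.
(u0) alone gives u0 = 1.
(u5) alone gives u5 = 1.
(u1') alone gives u1 = 0.
(u4') alone gives u4 = 0.
Now (u4) is unsatisfied and unit — conflict.
So every satisfying assignment has u6 = False.

False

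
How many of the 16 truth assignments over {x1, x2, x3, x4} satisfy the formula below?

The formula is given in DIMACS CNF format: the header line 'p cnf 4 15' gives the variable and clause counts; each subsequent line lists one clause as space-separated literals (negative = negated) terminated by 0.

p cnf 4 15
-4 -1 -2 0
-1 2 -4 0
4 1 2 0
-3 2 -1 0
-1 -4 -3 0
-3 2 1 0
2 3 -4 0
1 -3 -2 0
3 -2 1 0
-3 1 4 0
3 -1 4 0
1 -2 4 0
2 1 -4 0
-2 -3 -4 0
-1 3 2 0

There are 2^4 = 16 truth assignments over (x1, x2, x3, x4).
Check each against the 15 clauses (columns in the order x1, x2, x3, x4):
  F F F F  ✗ fails (x4 ∨ x1 ∨ x2)
  F F F T  ✗ fails (x2 ∨ x3 ∨ ¬x4)
  F F T F  ✗ fails (x4 ∨ x1 ∨ x2)
  F F T T  ✗ fails (¬x3 ∨ x2 ∨ x1)
  F T F F  ✗ fails (x3 ∨ ¬x2 ∨ x1)
  F T F T  ✗ fails (x3 ∨ ¬x2 ∨ x1)
  F T T F  ✗ fails (x1 ∨ ¬x3 ∨ ¬x2)
  F T T T  ✗ fails (x1 ∨ ¬x3 ∨ ¬x2)
  T F F F  ✗ fails (x3 ∨ ¬x1 ∨ x4)
  T F F T  ✗ fails (¬x1 ∨ x2 ∨ ¬x4)
  T F T F  ✗ fails (¬x3 ∨ x2 ∨ ¬x1)
  T F T T  ✗ fails (¬x1 ∨ x2 ∨ ¬x4)
  T T F F  ✗ fails (x3 ∨ ¬x1 ∨ x4)
  T T F T  ✗ fails (¬x4 ∨ ¬x1 ∨ ¬x2)
  T T T F  ✓ satisfies all
  T T T T  ✗ fails (¬x4 ∨ ¬x1 ∨ ¬x2)
1 of the 16 rows is a model.

1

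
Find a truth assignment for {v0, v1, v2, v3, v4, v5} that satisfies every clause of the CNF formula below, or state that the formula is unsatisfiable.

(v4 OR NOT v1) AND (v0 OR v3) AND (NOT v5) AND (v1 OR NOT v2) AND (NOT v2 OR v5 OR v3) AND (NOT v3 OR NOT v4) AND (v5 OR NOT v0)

v0: false; v1: false; v2: false; v3: true; v4: false; v5: false

The clause (NOT v5) is unit, so v5 = false.
The clause (NOT v0) is unit, so v0 = false.
The clause (v3) is unit, so v3 = true.
The clause (NOT v4) is unit, so v4 = false.
The clause (NOT v1) is unit, so v1 = false.
The clause (NOT v2) is unit, so v2 = false.
This assignment satisfies each clause.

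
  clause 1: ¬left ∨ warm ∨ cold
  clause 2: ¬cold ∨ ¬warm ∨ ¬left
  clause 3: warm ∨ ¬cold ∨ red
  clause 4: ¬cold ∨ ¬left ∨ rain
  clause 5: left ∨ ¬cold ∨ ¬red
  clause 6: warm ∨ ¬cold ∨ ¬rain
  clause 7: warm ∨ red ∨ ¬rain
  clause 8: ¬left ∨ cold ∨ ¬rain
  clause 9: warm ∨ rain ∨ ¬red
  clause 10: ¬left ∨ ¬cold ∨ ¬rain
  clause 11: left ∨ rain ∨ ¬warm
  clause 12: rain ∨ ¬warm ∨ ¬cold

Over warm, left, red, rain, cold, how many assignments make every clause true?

7

There are 2^5 = 32 truth assignments over (warm, left, red, rain, cold).
Split on left. With left = True, the clauses containing left are satisfied and ¬left drops from the rest; 2 of the 2^4 = 16 assignments to the other variables satisfy what remains.
With left = False, by the same count on the reduced clause set, 5 assignments work.
(One model: warm=F, left=F, red=F, rain=F, cold=F.)
Total: 2 + 5 = 7.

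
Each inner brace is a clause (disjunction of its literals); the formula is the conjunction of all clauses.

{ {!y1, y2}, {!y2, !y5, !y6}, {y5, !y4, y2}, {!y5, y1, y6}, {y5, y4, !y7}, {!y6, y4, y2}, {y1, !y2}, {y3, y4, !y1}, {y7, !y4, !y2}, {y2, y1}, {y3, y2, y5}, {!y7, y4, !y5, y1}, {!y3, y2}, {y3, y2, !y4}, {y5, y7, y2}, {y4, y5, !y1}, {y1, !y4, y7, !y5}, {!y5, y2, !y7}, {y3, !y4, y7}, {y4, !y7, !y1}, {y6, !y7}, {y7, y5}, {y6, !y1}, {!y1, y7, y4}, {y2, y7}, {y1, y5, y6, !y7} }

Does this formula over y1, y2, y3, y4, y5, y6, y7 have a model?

Yes

Branch on y1: set y1 = true.
From the singleton clause (y2), y2 = true.
From the singleton clause (y6), y6 = true.
From the singleton clause (!y5), y5 = false.
From the singleton clause (y4), y4 = true.
From the singleton clause (y7), y7 = true.
Every clause is now satisfied; y3 is unconstrained.
A satisfying assignment: y1: true, y2: true, y3: true, y4: true, y5: false, y6: true, y7: true.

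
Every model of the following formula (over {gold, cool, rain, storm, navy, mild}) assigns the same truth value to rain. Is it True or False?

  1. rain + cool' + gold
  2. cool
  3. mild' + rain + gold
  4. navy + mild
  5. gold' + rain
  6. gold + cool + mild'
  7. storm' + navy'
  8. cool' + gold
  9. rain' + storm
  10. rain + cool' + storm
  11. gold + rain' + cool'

Suppose rain = 0.
(cool) alone gives cool = 1.
(gold) alone gives gold = 1.
That conflicts with the unit clause (gold').
So every satisfying assignment has rain = True.

True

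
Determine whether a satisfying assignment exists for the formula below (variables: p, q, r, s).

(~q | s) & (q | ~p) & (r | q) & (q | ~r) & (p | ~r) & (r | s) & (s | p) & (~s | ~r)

Case q = 1:
(s) alone gives s = 1.
(~r) alone gives r = 0.
No clause remains; p is free.
A satisfying assignment: p=1,  q=1,  r=0,  s=1.

Yes, satisfiable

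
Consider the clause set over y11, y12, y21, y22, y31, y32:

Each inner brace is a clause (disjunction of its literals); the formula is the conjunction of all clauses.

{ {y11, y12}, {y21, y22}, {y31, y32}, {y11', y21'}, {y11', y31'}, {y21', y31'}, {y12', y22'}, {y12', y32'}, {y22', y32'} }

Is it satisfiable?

No, unsatisfiable

Branch on y11: set y11 = 1.
Unit clause (y21') forces y21 = 0.
Unit clause (y22) forces y22 = 1.
Unit clause (y31') forces y31 = 0.
Unit clause (y32) forces y32 = 1.
But (y32') is also a unit clause — contradiction.
So y11 must be the other value — set y11 = 0.
Unit clause (y12) forces y12 = 1.
Unit clause (y22') forces y22 = 0.
Unit clause (y21) forces y21 = 1.
Unit clause (y31') forces y31 = 0.
Unit clause (y32) forces y32 = 1.
But (y32') is also a unit clause — contradiction.
Both values of y11 lead to a conflict.
No assignment satisfies every clause.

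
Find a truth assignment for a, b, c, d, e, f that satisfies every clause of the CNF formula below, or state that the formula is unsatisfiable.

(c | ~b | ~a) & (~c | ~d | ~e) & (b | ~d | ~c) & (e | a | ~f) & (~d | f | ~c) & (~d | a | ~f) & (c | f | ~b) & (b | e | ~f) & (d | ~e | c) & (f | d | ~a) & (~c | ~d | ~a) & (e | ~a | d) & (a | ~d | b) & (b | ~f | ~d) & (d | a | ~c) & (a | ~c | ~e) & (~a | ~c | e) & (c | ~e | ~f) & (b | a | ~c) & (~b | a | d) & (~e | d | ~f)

a: 1,  b: 0,  c: 0,  d: 1,  e: 1,  f: 0

Branch on c: set c = 0.
Branch on b: set b = 0.
Branch on e: set e = 1.
From the singleton clause (d), d = 1.
From the singleton clause (a), a = 1.
From the singleton clause (~f), f = 0.
All clauses are satisfied.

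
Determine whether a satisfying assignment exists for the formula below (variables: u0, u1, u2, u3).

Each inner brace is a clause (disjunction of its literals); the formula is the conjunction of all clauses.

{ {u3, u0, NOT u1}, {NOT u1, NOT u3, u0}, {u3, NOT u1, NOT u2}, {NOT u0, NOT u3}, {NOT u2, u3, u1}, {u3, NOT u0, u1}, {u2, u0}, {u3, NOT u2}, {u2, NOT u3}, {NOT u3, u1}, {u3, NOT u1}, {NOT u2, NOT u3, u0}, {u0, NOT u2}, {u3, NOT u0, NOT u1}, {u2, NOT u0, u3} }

No, unsatisfiable

Try u0 = false.
(u2) alone gives u2 = true.
Now (NOT u2) is unsatisfied and unit — conflict.
Undo u0 and try u0 = true.
(NOT u3) alone gives u3 = false.
(u1) alone gives u1 = true.
Now (NOT u1) is unsatisfied and unit — conflict.
Neither u0 = true nor u0 = false works.
No assignment satisfies every clause.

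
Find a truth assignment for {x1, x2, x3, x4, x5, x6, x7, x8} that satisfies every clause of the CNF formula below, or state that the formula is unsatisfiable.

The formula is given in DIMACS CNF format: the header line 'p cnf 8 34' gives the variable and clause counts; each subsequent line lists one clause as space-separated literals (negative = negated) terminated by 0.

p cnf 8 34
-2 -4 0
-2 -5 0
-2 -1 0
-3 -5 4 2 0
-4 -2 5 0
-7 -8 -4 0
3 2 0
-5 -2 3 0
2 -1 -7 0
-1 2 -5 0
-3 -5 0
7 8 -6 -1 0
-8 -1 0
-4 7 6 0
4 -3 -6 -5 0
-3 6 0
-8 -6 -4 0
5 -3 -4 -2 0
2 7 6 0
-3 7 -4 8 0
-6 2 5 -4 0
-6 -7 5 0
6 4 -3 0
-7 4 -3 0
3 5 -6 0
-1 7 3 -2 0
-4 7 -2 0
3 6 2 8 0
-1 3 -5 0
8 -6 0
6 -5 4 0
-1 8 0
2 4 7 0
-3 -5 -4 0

x1=False, x2=True, x3=True, x4=False, x5=False, x6=True, x7=False, x8=True

Case x2 = True:
(¬x4) alone gives x4 = False.
(¬x5) alone gives x5 = False.
(¬x1) alone gives x1 = False.
Case x3 = True:
(x6) alone gives x6 = True.
(¬x7) alone gives x7 = False.
(x8) alone gives x8 = True.
This assignment satisfies each clause.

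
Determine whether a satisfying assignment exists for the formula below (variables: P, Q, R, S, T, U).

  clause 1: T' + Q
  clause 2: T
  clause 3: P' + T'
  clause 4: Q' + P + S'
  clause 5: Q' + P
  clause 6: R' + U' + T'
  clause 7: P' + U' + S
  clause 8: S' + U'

No

Unit clause (T) forces T = 1.
Unit clause (Q) forces Q = 1.
Unit clause (P') forces P = 0.
But (P) is also a unit clause — contradiction.
No assignment satisfies every clause.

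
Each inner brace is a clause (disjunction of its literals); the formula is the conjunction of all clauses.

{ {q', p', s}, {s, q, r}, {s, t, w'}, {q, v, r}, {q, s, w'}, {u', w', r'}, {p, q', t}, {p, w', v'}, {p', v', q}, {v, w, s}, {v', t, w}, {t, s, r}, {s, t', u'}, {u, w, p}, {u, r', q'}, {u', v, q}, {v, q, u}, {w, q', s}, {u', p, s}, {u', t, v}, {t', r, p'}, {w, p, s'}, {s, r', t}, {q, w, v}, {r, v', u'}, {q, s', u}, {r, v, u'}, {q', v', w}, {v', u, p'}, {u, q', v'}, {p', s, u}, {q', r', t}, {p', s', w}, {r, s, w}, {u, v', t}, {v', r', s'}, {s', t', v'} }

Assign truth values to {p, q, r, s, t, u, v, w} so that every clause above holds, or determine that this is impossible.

p=0, q=1, r=0, s=1, t=1, u=0, v=0, w=1

Suppose q = 1.
Suppose p = 0.
(t) alone gives t = 1.
Suppose w = 1.
(v') alone gives v = 0.
Suppose u = 0.
(r') alone gives r = 0.
Every clause is now satisfied; s is unconstrained.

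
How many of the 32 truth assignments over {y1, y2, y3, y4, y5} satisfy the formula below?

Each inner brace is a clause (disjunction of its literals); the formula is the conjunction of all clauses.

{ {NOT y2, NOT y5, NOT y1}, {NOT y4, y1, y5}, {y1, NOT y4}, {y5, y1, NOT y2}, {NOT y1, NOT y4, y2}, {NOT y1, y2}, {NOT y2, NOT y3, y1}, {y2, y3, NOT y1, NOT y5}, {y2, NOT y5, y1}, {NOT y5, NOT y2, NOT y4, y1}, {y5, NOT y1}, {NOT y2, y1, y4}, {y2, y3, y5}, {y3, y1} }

1

There are 2^5 = 32 truth assignments over (y1, y2, y3, y4, y5).
Split on y2. With y2 = true, the clauses containing y2 are satisfied and NOT y2 drops from the rest; 0 of the 2^4 = 16 assignments to the other variables satisfy what remains.
With y2 = false, by the same count on the reduced clause set, 1 assignment works.
(One model: y1=F, y2=F, y3=T, y4=F, y5=F.)
Total: 0 + 1 = 1.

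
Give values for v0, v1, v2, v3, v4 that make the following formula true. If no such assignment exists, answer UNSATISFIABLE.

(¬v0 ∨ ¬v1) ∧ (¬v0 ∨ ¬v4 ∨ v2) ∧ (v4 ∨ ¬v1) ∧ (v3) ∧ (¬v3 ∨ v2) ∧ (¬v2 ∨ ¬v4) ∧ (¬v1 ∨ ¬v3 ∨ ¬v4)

v0=False,  v1=False,  v2=True,  v3=True,  v4=False

(v3) alone gives v3 = True.
(v2) alone gives v2 = True.
(¬v4) alone gives v4 = False.
(¬v1) alone gives v1 = False.
No clause remains; v0 is free.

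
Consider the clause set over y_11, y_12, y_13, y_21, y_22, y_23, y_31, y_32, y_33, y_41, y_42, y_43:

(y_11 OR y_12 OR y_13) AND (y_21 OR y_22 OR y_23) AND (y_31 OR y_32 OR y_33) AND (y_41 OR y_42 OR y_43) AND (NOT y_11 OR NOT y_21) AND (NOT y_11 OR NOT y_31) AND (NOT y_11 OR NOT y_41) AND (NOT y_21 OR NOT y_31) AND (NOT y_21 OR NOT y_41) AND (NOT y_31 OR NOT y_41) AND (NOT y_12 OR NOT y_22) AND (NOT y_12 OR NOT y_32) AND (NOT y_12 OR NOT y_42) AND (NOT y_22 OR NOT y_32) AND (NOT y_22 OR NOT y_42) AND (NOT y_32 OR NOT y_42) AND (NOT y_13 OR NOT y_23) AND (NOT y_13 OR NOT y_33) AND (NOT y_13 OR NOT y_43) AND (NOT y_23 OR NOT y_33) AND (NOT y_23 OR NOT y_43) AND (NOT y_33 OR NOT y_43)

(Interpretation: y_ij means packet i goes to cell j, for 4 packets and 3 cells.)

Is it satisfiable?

Suppose y_11 = false.
Suppose y_12 = true.
From the singleton clause (NOT y_22), y_22 = false.
From the singleton clause (NOT y_32), y_32 = false.
From the singleton clause (NOT y_42), y_42 = false.
Suppose y_21 = true.
From the singleton clause (NOT y_31), y_31 = false.
From the singleton clause (y_33), y_33 = true.
From the singleton clause (NOT y_41), y_41 = false.
From the singleton clause (y_43), y_43 = true.
That conflicts with the unit clause (NOT y_43).
So y_21 must be the other value — set y_21 = false.
From the singleton clause (y_23), y_23 = true.
From the singleton clause (NOT y_13), y_13 = false.
From the singleton clause (NOT y_33), y_33 = false.
From the singleton clause (y_31), y_31 = true.
From the singleton clause (NOT y_41), y_41 = false.
From the singleton clause (y_43), y_43 = true.
That conflicts with the unit clause (NOT y_43).
Neither y_21 = true nor y_21 = false works.
So y_12 must be the other value — set y_12 = false.
From the singleton clause (y_13), y_13 = true.
From the singleton clause (NOT y_23), y_23 = false.
From the singleton clause (NOT y_33), y_33 = false.
From the singleton clause (NOT y_43), y_43 = false.
Suppose y_21 = true.
From the singleton clause (NOT y_31), y_31 = false.
From the singleton clause (y_32), y_32 = true.
From the singleton clause (NOT y_41), y_41 = false.
From the singleton clause (y_42), y_42 = true.
That conflicts with the unit clause (NOT y_42).
So y_21 must be the other value — set y_21 = false.
From the singleton clause (y_22), y_22 = true.
From the singleton clause (NOT y_32), y_32 = false.
From the singleton clause (y_31), y_31 = true.
From the singleton clause (NOT y_41), y_41 = false.
From the singleton clause (y_42), y_42 = true.
That conflicts with the unit clause (NOT y_42).
Neither y_21 = true nor y_21 = false works.
Neither y_12 = true nor y_12 = false works.
So y_11 must be the other value — set y_11 = true.
From the singleton clause (NOT y_21), y_21 = false.
From the singleton clause (NOT y_31), y_31 = false.
From the singleton clause (NOT y_41), y_41 = false.
Suppose y_22 = true.
From the singleton clause (NOT y_12), y_12 = false.
From the singleton clause (NOT y_32), y_32 = false.
From the singleton clause (y_33), y_33 = true.
From the singleton clause (NOT y_42), y_42 = false.
From the singleton clause (y_43), y_43 = true.
That conflicts with the unit clause (NOT y_43).
So y_22 must be the other value — set y_22 = false.
From the singleton clause (y_23), y_23 = true.
From the singleton clause (NOT y_13), y_13 = false.
From the singleton clause (NOT y_33), y_33 = false.
From the singleton clause (y_32), y_32 = true.
From the singleton clause (NOT y_12), y_12 = false.
From the singleton clause (NOT y_42), y_42 = false.
From the singleton clause (y_43), y_43 = true.
That conflicts with the unit clause (NOT y_43).
Neither y_22 = true nor y_22 = false works.
Neither y_11 = true nor y_11 = false works.
No assignment satisfies every clause.

No, unsatisfiable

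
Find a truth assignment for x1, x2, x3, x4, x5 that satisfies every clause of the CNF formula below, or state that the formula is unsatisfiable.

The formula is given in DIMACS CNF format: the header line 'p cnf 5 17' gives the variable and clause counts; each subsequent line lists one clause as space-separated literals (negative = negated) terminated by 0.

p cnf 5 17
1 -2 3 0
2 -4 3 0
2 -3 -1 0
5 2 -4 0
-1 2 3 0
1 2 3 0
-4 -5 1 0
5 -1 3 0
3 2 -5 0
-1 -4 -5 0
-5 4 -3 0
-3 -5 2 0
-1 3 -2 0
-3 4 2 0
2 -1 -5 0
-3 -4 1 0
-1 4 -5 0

Case x1 = True:
Case x2 = True:
(x3) alone gives x3 = True.
Case x4 = True:
(¬x5) alone gives x5 = False.
Every clause now holds.

x1: True,  x2: True,  x3: True,  x4: True,  x5: False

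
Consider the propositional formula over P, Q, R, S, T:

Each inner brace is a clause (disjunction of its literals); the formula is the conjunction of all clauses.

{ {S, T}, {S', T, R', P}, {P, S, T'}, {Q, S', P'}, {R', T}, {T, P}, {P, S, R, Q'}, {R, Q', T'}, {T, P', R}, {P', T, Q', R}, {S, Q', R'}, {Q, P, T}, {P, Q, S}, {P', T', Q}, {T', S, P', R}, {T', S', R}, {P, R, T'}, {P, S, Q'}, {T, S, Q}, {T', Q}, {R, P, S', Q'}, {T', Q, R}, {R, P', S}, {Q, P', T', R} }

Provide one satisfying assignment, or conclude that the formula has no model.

Case S = 1:
Case Q = 1:
Case R = 1:
The clause (T) is unit, so T = 1.
No clause remains; P is free.

P: 0; Q: 1; R: 1; S: 1; T: 1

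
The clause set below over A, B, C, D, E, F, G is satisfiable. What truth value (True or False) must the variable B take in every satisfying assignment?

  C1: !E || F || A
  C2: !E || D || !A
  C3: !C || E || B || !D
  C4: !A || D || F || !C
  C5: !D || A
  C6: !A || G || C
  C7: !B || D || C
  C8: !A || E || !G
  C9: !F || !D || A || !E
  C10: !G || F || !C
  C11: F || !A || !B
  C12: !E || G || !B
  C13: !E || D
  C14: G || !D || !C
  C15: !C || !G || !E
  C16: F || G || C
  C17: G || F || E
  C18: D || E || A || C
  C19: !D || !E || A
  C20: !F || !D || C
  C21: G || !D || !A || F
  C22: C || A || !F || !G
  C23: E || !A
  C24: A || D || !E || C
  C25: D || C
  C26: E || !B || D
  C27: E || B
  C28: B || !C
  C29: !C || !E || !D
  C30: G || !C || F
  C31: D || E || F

Suppose B = true.
Case D = false:
From the singleton clause (C), C = true.
From the singleton clause (!E), E = false.
That conflicts with the unit clause (E).
That branch fails; take D = true instead.
From the singleton clause (A), A = true.
From the singleton clause (F), F = true.
From the singleton clause (C), C = true.
From the singleton clause (G), G = true.
From the singleton clause (E), E = true.
That conflicts with the unit clause (!E).
Neither D = true nor D = false works.
So every satisfying assignment has B = False.

False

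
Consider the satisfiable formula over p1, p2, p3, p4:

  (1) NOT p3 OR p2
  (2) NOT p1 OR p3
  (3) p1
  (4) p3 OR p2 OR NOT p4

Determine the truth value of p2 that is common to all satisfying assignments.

True

Suppose p2 = false.
The clause (NOT p3) is unit, so p3 = false.
The clause (NOT p1) is unit, so p1 = false.
But (p1) is also a unit clause — contradiction.
So every satisfying assignment has p2 = True.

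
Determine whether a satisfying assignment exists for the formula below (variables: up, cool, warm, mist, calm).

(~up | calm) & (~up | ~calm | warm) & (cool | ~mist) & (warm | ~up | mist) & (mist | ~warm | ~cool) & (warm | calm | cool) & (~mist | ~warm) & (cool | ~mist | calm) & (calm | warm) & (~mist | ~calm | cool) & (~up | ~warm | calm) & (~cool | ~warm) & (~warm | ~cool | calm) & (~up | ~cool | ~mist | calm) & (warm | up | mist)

Try up = 1.
From the singleton clause (calm), calm = 1.
From the singleton clause (warm), warm = 1.
From the singleton clause (~mist), mist = 0.
From the singleton clause (~cool), cool = 0.
This assignment satisfies each clause.
A satisfying assignment: up=1,  cool=0,  warm=1,  mist=0,  calm=1.

Satisfiable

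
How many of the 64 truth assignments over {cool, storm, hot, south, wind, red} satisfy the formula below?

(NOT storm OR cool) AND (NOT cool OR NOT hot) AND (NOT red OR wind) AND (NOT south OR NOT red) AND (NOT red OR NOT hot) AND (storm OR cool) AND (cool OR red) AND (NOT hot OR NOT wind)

10

There are 2^6 = 64 truth assignments over (cool, storm, hot, south, wind, red).
Split on red. With red = true, the clauses containing red are satisfied and NOT red drops from the rest; 2 of the 2^5 = 32 assignments to the other variables satisfy what remains.
With red = false, by the same count on the reduced clause set, 8 assignments work.
(One model: cool=T, storm=F, hot=F, south=F, wind=F, red=F.)
Total: 2 + 8 = 10.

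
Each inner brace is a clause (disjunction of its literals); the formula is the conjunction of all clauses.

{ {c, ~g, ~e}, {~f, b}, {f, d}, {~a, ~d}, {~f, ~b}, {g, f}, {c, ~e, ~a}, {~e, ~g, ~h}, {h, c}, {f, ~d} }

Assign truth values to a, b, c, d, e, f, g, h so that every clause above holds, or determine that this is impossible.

UNSATISFIABLE

Try f = 0.
(d) alone gives d = 1.
That conflicts with the unit clause (~d).
Undo f and try f = 1.
(b) alone gives b = 1.
That conflicts with the unit clause (~b).
Both values of f lead to a conflict.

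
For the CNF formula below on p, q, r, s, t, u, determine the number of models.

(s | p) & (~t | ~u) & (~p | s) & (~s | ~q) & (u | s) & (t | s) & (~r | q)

6

There are 2^6 = 64 truth assignments over (p, q, r, s, t, u).
Split on u. With u = 1, the clauses containing u are satisfied and ~u drops from the rest; 2 of the 2^5 = 32 assignments to the other variables satisfy what remains.
With u = 0, by the same count on the reduced clause set, 4 assignments work.
(One model: p=F, q=F, r=F, s=T, t=F, u=F.)
Total: 2 + 4 = 6.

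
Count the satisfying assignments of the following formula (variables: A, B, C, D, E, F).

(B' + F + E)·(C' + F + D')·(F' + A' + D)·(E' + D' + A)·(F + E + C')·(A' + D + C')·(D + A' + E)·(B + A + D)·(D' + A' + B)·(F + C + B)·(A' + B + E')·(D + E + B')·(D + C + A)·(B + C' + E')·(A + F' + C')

9

There are 2^6 = 64 truth assignments over (A, B, C, D, E, F).
Split on A. With A = 1, the clauses containing A are satisfied and A' drops from the rest; 6 of the 2^5 = 32 assignments to the other variables satisfy what remains.
With A = 0, by the same count on the reduced clause set, 3 assignments work.
(One model: A=F, B=F, C=F, D=T, E=F, F=T.)
Total: 6 + 3 = 9.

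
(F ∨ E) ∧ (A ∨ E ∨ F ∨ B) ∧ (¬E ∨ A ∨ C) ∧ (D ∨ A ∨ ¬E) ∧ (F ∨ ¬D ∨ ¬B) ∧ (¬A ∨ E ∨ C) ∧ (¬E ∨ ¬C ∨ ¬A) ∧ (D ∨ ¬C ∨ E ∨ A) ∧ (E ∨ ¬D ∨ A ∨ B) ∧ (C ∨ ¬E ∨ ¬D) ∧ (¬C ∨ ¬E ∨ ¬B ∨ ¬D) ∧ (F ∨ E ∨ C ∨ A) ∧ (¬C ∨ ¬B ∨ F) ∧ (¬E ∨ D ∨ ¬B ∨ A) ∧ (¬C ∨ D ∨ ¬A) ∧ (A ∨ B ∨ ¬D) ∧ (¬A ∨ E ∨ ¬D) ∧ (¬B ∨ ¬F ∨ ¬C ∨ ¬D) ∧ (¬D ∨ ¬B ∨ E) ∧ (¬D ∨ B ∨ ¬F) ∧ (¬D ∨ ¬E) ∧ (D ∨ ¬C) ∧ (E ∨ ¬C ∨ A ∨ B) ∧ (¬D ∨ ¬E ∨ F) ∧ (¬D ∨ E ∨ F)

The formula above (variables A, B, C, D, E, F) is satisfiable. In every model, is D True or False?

Suppose D = True.
The clause (¬E) is unit, so E = False.
The clause (F) is unit, so F = True.
The clause (¬A) is unit, so A = False.
The clause (B) is unit, so B = True.
Now (¬B) is unsatisfied and unit — conflict.
So every satisfying assignment has D = False.

False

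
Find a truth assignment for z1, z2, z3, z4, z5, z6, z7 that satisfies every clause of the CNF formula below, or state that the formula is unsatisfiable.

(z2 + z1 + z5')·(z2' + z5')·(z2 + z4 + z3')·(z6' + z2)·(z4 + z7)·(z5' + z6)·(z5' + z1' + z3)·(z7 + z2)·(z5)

UNSATISFIABLE

(z5) alone gives z5 = 1.
(z2') alone gives z2 = 0.
(z1) alone gives z1 = 1.
(z6') alone gives z6 = 0.
Now (z6) is unsatisfied and unit — conflict.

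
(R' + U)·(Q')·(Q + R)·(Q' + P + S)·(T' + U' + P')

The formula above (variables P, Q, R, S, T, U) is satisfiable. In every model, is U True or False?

Suppose U = 0.
The clause (R') is unit, so R = 0.
The clause (Q') is unit, so Q = 0.
That conflicts with the unit clause (Q).
So every satisfying assignment has U = True.

True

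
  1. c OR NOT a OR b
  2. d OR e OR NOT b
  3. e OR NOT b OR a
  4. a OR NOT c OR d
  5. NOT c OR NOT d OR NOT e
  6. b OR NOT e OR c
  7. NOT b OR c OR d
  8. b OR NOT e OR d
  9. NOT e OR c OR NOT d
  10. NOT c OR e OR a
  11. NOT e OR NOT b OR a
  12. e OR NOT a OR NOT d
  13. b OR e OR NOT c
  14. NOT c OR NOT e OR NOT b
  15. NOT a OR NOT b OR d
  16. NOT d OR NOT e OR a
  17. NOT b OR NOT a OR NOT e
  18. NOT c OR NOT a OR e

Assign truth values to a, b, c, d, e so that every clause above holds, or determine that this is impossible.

Branch on c: set c = false.
Branch on a: set a = false.
Branch on e: set e = false.
The clause (NOT b) is unit, so b = false.
Every clause is now satisfied; d is unconstrained.

a=false, b=false, c=false, d=true, e=false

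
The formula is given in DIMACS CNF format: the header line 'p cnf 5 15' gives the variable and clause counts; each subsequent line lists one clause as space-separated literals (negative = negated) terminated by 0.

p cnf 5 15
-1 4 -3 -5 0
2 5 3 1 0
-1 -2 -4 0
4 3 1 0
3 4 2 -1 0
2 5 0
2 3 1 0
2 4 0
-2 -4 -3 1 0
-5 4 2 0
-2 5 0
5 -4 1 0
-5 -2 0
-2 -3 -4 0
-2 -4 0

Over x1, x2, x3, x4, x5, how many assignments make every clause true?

3

There are 2^5 = 32 truth assignments over (x1, x2, x3, x4, x5).
Split on x5. With x5 = True, the clauses containing x5 are satisfied and ¬x5 drops from the rest; 3 of the 2^4 = 16 assignments to the other variables satisfy what remains.
With x5 = False, by the same count on the reduced clause set, 0 assignments work.
Total: 3 + 0 = 3.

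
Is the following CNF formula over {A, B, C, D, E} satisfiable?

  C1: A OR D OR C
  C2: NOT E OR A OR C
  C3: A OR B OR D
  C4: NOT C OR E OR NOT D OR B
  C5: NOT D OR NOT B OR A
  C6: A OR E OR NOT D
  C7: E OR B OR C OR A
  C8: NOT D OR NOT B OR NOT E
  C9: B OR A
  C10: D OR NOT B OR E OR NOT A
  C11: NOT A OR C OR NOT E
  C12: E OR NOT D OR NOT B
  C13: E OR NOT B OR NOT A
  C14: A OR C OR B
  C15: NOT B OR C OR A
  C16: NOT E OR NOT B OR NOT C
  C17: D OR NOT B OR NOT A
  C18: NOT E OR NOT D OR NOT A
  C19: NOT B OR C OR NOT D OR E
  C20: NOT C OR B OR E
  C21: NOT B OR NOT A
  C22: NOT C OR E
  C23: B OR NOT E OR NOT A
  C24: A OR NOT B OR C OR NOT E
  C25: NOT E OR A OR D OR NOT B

Satisfiable

Case B = false:
The clause (A) is unit, so A = true.
The clause (NOT E) is unit, so E = false.
The clause (NOT C) is unit, so C = false.
No clause remains; D is free.
A satisfying assignment: A ↦ true,  B ↦ false,  C ↦ false,  D ↦ true,  E ↦ false.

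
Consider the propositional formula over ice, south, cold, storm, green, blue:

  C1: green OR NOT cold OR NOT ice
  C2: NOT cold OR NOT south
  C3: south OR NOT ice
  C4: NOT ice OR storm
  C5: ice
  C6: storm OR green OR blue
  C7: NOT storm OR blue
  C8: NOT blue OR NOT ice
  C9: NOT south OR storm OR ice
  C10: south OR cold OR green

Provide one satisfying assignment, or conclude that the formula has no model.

UNSATISFIABLE

The clause (ice) is unit, so ice = true.
The clause (south) is unit, so south = true.
The clause (NOT cold) is unit, so cold = false.
The clause (storm) is unit, so storm = true.
The clause (blue) is unit, so blue = true.
But (NOT blue) is also a unit clause — contradiction.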